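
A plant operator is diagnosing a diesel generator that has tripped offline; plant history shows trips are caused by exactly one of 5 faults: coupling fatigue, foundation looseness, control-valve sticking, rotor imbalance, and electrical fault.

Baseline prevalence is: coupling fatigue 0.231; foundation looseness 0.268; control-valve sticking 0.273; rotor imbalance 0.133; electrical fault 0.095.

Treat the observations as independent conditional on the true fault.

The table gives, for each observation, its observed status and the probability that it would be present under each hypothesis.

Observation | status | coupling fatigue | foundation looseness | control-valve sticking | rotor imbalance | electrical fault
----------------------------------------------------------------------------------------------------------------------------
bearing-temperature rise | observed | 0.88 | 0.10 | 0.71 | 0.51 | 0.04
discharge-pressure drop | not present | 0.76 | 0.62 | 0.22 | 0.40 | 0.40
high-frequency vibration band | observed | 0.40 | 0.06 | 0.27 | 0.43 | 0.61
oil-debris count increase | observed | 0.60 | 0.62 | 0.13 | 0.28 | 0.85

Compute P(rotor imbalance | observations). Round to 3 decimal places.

For each hypothesis, the unnormalized posterior weight is prior × product of the observation likelihoods (using 1 − P(present | H) for each absent observation):
  coupling fatigue: 0.231 × 0.88 × (1 − 0.76) × 0.40 × 0.60 = 0.011709
  foundation looseness: 0.268 × 0.10 × (1 − 0.62) × 0.06 × 0.62 = 0.00037884
  control-valve sticking: 0.273 × 0.71 × (1 − 0.22) × 0.27 × 0.13 = 0.0053067
  rotor imbalance: 0.133 × 0.51 × (1 − 0.40) × 0.43 × 0.28 = 0.0049
  electrical fault: 0.095 × 0.04 × (1 − 0.40) × 0.61 × 0.85 = 0.0011822
Marginal likelihood of the evidence = 0.023477.
P(rotor imbalance | evidence) = 0.0049 / 0.023477 ≈ 0.209.

0.209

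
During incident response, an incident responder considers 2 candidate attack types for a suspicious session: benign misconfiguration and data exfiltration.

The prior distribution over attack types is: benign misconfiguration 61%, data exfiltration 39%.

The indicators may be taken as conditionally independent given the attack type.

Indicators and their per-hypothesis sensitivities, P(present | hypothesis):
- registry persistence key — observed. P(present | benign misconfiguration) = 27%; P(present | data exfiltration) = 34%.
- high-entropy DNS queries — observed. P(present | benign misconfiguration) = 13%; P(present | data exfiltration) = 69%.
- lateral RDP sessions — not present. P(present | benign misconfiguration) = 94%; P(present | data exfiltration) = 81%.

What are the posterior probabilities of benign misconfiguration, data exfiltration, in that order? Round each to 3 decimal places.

0.069, 0.931

Multiply each prior by the joint likelihood of the indicator pattern (using 1 − P(present | H) for each absent indicator):
  benign misconfiguration: 0.61 × 0.27 × 0.13 × (1 − 0.94) = 0.0012847
  data exfiltration: 0.39 × 0.34 × 0.69 × (1 − 0.81) = 0.017384
The unnormalized weights sum to 0.018669.
P(benign misconfiguration | evidence) = 0.0012847 / 0.018669 ≈ 0.069
P(data exfiltration | evidence) = 0.017384 / 0.018669 ≈ 0.931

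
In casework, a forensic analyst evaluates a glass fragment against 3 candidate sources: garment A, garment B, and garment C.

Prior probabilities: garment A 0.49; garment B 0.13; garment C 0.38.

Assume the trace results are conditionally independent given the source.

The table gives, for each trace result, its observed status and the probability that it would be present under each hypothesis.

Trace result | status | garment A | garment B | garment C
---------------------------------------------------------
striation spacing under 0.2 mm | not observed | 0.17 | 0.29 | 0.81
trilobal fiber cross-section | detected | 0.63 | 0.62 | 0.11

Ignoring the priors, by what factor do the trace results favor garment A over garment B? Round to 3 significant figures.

1.19

Joint likelihood of the trace result pattern under each hypothesis (using 1 − P(present | H) for each absent trace result):
  garment A: (1 − 0.17) × 0.63 = 0.5229
  garment B: (1 − 0.29) × 0.62 = 0.4402
Bayes factor = 0.5229 / 0.4402 ≈ 1.19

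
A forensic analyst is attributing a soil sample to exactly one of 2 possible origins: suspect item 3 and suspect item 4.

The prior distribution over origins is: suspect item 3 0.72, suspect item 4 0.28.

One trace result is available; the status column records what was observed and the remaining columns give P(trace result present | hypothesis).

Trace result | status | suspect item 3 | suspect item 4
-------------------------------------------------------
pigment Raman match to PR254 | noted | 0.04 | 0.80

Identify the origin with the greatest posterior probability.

suspect item 4

By Bayes' rule, the unnormalized weight for each hypothesis is prior × likelihood:
  suspect item 3: 0.72 × 0.04 = 0.0288
  suspect item 4: 0.28 × 0.80 = 0.224
Marginal likelihood of the evidence = 0.2528.
P(suspect item 3 | evidence) ≈ 0.0288 / 0.2528 ≈ 0.114
P(suspect item 4 | evidence) ≈ 0.224 / 0.2528 ≈ 0.886
The largest is 0.886, so suspect item 4 is most probable.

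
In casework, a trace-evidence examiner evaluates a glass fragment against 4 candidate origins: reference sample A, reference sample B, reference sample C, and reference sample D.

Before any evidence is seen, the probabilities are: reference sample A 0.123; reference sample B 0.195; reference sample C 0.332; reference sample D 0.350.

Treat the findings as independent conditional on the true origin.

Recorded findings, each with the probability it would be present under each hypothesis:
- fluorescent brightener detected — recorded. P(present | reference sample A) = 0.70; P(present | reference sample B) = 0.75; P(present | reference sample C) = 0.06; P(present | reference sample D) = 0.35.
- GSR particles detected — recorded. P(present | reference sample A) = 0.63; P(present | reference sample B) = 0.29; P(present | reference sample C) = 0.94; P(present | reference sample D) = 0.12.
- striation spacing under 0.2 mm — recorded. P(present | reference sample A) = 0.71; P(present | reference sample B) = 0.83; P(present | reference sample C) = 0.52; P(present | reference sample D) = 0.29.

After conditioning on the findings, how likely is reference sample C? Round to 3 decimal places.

By Bayes' rule with conditional independence, the unnormalized weight for each hypothesis is prior × ∏ likelihoods:
  reference sample A: 0.123 × 0.70 × 0.63 × 0.71 = 0.038513
  reference sample B: 0.195 × 0.75 × 0.29 × 0.83 = 0.035202
  reference sample C: 0.332 × 0.06 × 0.94 × 0.52 = 0.0097369
  reference sample D: 0.350 × 0.35 × 0.12 × 0.29 = 0.004263
The unnormalized weights sum to 0.087715.
P(reference sample C | evidence) = 0.0097369 / 0.087715 ≈ 0.111.

0.111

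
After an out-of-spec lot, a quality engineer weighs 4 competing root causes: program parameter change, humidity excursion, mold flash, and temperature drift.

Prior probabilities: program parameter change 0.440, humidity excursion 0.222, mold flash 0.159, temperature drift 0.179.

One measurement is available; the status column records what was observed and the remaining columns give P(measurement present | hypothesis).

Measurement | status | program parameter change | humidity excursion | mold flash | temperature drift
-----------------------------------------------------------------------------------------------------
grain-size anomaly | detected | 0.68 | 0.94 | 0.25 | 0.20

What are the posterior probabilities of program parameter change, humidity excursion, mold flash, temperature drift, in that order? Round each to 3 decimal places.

For each hypothesis, the unnormalized posterior weight is prior × likelihood:
  program parameter change: 0.440 × 0.68 = 0.2992
  humidity excursion: 0.222 × 0.94 = 0.20868
  mold flash: 0.159 × 0.25 = 0.03975
  temperature drift: 0.179 × 0.20 = 0.0358
Marginal likelihood of the evidence = 0.58343.
P(program parameter change | evidence) = 0.2992 / 0.58343 ≈ 0.513
P(humidity excursion | evidence) = 0.20868 / 0.58343 ≈ 0.358
P(mold flash | evidence) = 0.03975 / 0.58343 ≈ 0.068
P(temperature drift | evidence) = 0.0358 / 0.58343 ≈ 0.061

0.513, 0.358, 0.068, 0.061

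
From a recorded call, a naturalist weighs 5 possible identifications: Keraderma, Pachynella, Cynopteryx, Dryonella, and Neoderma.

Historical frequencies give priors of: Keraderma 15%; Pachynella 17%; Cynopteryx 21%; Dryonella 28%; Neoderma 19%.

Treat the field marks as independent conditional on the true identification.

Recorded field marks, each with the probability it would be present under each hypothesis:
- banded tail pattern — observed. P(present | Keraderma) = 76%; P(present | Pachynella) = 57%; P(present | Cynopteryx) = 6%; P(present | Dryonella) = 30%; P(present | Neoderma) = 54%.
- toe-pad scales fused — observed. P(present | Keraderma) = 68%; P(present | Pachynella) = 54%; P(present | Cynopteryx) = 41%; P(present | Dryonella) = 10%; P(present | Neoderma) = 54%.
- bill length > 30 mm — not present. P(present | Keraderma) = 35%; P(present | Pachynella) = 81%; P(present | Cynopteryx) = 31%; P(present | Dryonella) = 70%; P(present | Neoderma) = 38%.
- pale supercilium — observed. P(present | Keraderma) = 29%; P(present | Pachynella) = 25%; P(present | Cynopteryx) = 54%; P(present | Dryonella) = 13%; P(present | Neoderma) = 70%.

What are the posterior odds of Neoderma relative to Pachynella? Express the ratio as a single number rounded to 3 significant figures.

9.67

Posterior odds equal prior odds times the likelihood ratio; only the two competing hypotheses matter (using 1 − P(present | H) for each absent field mark).
  Neoderma: 0.19 × 0.54 × 0.54 × (1 − 0.38) × 0.70 = 0.024045
  Pachynella: 0.17 × 0.57 × 0.54 × (1 − 0.81) × 0.25 = 0.0024855
Posterior odds = 0.024045 / 0.0024855 ≈ 9.67.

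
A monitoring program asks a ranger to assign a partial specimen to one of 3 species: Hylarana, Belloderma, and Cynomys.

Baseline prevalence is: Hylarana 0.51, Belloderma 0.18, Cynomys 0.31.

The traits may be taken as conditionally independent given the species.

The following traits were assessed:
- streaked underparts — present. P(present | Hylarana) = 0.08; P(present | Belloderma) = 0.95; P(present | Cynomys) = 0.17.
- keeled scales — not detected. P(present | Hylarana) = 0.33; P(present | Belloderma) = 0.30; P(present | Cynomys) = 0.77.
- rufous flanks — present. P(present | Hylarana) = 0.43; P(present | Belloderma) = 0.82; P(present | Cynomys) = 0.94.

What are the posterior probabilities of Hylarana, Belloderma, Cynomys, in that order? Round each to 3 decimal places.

0.097, 0.809, 0.094

By Bayes' rule with conditional independence, the unnormalized weight for each hypothesis is prior × ∏ likelihoods (using 1 − P(present | H) for each absent trait):
  Hylarana: 0.51 × 0.08 × (1 − 0.33) × 0.43 = 0.011754
  Belloderma: 0.18 × 0.95 × (1 − 0.30) × 0.82 = 0.098154
  Cynomys: 0.31 × 0.17 × (1 − 0.77) × 0.94 = 0.011394
Normalizing constant Z = 0.011754 + 0.098154 + 0.011394 = 0.1213.
P(Hylarana | evidence) = 0.011754 / 0.1213 ≈ 0.097
P(Belloderma | evidence) = 0.098154 / 0.1213 ≈ 0.809
P(Cynomys | evidence) = 0.011394 / 0.1213 ≈ 0.094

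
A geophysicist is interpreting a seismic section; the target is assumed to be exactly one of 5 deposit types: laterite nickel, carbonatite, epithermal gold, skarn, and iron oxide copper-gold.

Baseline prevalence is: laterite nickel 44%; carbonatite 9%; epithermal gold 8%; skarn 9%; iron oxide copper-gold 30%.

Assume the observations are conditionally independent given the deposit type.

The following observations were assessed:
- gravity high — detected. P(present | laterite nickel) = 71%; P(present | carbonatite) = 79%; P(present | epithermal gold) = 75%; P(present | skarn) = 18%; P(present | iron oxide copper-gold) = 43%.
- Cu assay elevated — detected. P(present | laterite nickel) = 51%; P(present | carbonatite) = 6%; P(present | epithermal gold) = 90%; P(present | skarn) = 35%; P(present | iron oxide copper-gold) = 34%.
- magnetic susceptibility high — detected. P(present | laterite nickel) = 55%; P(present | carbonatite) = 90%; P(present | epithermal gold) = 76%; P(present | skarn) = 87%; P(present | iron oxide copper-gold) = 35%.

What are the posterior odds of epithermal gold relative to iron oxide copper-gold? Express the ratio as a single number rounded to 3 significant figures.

2.67

Unnormalized posterior weight (prior times the observation likelihoods) for each of the two hypotheses:
  epithermal gold: 0.08 × 0.75 × 0.90 × 0.76 = 0.04104
  iron oxide copper-gold: 0.30 × 0.43 × 0.34 × 0.35 = 0.015351
Odds(epithermal gold : iron oxide copper-gold) = 0.04104 / 0.015351 ≈ 2.67.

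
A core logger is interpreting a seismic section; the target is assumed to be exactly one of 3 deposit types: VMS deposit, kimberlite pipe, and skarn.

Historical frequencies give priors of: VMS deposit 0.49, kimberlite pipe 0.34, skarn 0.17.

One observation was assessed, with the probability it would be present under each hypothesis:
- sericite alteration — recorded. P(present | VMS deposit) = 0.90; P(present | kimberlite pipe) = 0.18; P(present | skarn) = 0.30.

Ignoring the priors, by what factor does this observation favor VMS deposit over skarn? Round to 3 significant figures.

Likelihood of this observation under each hypothesis:
  VMS deposit: 0.9
  skarn: 0.3
Bayes factor = 0.9 / 0.3 ≈ 3.00

3.00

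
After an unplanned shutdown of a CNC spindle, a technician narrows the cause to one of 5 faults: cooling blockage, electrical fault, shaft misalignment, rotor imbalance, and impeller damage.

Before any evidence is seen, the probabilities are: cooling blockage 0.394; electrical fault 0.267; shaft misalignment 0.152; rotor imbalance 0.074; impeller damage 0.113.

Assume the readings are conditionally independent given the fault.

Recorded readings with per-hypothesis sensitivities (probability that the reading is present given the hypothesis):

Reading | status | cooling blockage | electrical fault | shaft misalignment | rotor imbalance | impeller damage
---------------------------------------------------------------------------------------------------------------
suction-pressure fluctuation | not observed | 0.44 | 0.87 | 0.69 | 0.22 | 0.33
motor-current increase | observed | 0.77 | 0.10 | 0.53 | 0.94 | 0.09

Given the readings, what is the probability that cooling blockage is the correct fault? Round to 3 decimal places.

0.655

For each hypothesis, the unnormalized posterior weight is prior × product of the reading likelihoods (using 1 − P(present | H) for each absent reading):
  cooling blockage: 0.394 × (1 − 0.44) × 0.77 = 0.16989
  electrical fault: 0.267 × (1 − 0.87) × 0.10 = 0.003471
  shaft misalignment: 0.152 × (1 − 0.69) × 0.53 = 0.024974
  rotor imbalance: 0.074 × (1 − 0.22) × 0.94 = 0.054257
  impeller damage: 0.113 × (1 − 0.33) × 0.09 = 0.0068139
The unnormalized weights sum to 0.25941.
P(cooling blockage | evidence) = 0.16989 / 0.25941 ≈ 0.655.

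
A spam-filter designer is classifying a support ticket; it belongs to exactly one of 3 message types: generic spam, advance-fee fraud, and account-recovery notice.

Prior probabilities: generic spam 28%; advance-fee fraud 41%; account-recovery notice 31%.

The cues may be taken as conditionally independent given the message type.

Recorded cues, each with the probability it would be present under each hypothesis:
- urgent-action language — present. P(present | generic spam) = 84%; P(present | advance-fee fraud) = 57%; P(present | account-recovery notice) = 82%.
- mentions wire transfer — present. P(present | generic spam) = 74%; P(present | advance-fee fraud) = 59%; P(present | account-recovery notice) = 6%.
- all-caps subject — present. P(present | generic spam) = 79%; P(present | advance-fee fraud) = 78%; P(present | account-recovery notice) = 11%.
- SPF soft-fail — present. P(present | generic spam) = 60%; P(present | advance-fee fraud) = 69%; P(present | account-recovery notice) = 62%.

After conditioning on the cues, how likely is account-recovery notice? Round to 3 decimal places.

For each hypothesis, the unnormalized posterior weight is prior × product of the cue likelihoods:
  generic spam: 0.28 × 0.84 × 0.74 × 0.79 × 0.60 = 0.082499
  advance-fee fraud: 0.41 × 0.57 × 0.59 × 0.78 × 0.69 = 0.074209
  account-recovery notice: 0.31 × 0.82 × 0.06 × 0.11 × 0.62 = 0.0010402
The unnormalized weights sum to 0.15775.
P(account-recovery notice | evidence) = 0.0010402 / 0.15775 ≈ 0.007.

0.007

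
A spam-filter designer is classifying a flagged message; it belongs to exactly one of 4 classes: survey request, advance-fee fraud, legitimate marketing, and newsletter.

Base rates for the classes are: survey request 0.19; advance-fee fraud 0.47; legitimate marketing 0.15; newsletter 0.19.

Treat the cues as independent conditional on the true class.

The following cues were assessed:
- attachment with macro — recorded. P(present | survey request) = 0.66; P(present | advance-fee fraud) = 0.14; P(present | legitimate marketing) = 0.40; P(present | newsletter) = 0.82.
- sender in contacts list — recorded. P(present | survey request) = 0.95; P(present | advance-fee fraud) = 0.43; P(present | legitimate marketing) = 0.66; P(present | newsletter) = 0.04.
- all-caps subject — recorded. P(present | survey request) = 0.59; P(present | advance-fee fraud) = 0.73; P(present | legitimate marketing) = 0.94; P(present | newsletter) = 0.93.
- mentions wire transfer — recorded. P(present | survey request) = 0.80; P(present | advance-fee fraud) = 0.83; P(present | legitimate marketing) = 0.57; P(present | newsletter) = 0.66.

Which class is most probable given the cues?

survey request

Multiply each prior by the joint likelihood of the cue pattern:
  survey request: 0.19 × 0.66 × 0.95 × 0.59 × 0.80 = 0.056229
  advance-fee fraud: 0.47 × 0.14 × 0.43 × 0.73 × 0.83 = 0.017143
  legitimate marketing: 0.15 × 0.40 × 0.66 × 0.94 × 0.57 = 0.021218
  newsletter: 0.19 × 0.82 × 0.04 × 0.93 × 0.66 = 0.0038252
The unnormalized weights sum to 0.098416.
P(survey request | evidence) ≈ 0.056229 / 0.098416 ≈ 0.571
P(advance-fee fraud | evidence) ≈ 0.017143 / 0.098416 ≈ 0.174
P(legitimate marketing | evidence) ≈ 0.021218 / 0.098416 ≈ 0.216
P(newsletter | evidence) ≈ 0.0038252 / 0.098416 ≈ 0.039
The largest is 0.571, so survey request is most probable.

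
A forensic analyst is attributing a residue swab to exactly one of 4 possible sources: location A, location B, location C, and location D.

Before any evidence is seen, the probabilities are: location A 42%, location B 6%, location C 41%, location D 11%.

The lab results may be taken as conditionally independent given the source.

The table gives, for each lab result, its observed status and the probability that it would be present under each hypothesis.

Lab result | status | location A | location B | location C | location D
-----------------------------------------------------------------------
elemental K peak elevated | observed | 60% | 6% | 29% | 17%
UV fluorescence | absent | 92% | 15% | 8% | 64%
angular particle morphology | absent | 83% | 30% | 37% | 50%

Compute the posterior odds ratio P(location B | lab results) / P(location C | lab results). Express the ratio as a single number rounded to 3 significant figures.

The normalizing constant cancels in an odds ratio, so compute prior × likelihood for the two hypotheses only (using 1 − P(present | H) for each absent lab result):
  location B: 0.06 × 0.06 × (1 − 0.15) × (1 − 0.30) = 0.002142
  location C: 0.41 × 0.29 × (1 − 0.08) × (1 − 0.37) = 0.068914
Odds(location B : location C) = 0.002142 / 0.068914 ≈ 0.0311.

0.0311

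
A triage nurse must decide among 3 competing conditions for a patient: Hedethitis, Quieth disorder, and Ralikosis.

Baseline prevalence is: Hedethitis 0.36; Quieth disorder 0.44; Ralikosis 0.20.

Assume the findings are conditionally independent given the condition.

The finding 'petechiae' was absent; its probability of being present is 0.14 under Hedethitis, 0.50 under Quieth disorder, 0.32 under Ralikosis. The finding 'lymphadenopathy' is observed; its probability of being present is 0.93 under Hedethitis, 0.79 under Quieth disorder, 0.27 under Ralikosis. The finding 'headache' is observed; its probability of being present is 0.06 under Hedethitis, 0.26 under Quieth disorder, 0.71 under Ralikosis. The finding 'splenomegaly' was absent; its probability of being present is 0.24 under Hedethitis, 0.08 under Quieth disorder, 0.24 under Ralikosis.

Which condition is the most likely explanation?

Multiply each prior by the joint likelihood of the evidence pattern (using 1 − P(present | H) for each absent finding):
  Hedethitis: 0.36 × (1 − 0.14) × 0.93 × 0.06 × (1 − 0.24) = 0.01313
  Quieth disorder: 0.44 × (1 − 0.50) × 0.79 × 0.26 × (1 − 0.08) = 0.041573
  Ralikosis: 0.20 × (1 − 0.32) × 0.27 × 0.71 × (1 − 0.24) = 0.019814
Marginal likelihood of the evidence = 0.074517.
P(Hedethitis | evidence) ≈ 0.01313 / 0.074517 ≈ 0.176
P(Quieth disorder | evidence) ≈ 0.041573 / 0.074517 ≈ 0.558
P(Ralikosis | evidence) ≈ 0.019814 / 0.074517 ≈ 0.266
The largest is 0.558, so Quieth disorder is most probable.

Quieth disorder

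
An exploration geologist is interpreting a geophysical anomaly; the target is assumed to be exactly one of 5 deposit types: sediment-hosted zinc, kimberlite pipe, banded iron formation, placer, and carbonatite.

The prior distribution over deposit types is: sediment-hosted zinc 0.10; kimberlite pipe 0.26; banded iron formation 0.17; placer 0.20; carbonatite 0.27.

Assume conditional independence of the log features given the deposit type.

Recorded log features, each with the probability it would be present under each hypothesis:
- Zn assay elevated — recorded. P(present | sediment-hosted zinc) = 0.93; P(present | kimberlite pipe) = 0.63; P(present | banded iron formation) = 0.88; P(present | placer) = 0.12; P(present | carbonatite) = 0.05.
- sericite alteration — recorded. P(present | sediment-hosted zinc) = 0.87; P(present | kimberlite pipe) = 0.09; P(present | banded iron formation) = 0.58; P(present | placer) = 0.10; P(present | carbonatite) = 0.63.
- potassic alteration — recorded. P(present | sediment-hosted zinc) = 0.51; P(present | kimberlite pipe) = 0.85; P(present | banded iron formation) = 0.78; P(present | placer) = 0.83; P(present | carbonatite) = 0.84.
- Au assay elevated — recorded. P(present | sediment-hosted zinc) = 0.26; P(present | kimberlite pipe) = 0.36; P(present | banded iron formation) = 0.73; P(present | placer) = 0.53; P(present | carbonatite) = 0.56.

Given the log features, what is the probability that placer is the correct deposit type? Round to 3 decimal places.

By Bayes' rule with conditional independence, the unnormalized weight for each hypothesis is prior × ∏ likelihoods:
  sediment-hosted zinc: 0.10 × 0.93 × 0.87 × 0.51 × 0.26 = 0.010729
  kimberlite pipe: 0.26 × 0.63 × 0.09 × 0.85 × 0.36 = 0.0045111
  banded iron formation: 0.17 × 0.88 × 0.58 × 0.78 × 0.73 = 0.049406
  placer: 0.20 × 0.12 × 0.10 × 0.83 × 0.53 = 0.0010558
  carbonatite: 0.27 × 0.05 × 0.63 × 0.84 × 0.56 = 0.0040008
Marginal likelihood of the evidence = 0.069702.
P(placer | evidence) = 0.0010558 / 0.069702 ≈ 0.015.

0.015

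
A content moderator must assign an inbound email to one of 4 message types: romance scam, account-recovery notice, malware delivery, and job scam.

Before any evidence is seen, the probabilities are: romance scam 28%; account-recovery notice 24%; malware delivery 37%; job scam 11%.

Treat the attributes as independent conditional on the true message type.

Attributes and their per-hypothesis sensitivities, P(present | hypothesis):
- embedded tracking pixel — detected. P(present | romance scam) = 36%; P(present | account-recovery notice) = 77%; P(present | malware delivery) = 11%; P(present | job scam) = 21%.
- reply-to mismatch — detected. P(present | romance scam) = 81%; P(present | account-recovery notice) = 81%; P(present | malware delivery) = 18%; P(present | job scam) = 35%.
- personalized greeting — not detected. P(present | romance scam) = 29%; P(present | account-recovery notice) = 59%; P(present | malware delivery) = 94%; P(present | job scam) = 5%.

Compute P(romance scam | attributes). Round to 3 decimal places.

0.455

By Bayes' rule with conditional independence, the unnormalized weight for each hypothesis is prior × ∏ likelihoods (using 1 − P(present | H) for each absent attribute):
  romance scam: 0.28 × 0.36 × 0.81 × (1 − 0.29) = 0.05797
  account-recovery notice: 0.24 × 0.77 × 0.81 × (1 − 0.59) = 0.061372
  malware delivery: 0.37 × 0.11 × 0.18 × (1 − 0.94) = 0.00043956
  job scam: 0.11 × 0.21 × 0.35 × (1 − 0.05) = 0.0076807
Marginal likelihood of the evidence = 0.12746.
P(romance scam | evidence) = 0.05797 / 0.12746 ≈ 0.455.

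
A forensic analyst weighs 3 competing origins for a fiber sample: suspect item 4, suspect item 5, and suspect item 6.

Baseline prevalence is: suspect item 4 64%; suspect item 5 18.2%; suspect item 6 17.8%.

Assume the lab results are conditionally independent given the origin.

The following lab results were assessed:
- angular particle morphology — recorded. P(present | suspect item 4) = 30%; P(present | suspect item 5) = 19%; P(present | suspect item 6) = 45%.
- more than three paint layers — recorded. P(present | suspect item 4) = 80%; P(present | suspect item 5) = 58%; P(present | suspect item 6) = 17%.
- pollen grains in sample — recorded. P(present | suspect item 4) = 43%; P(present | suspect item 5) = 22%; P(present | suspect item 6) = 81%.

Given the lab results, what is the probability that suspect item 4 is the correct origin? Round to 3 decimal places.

By Bayes' rule with conditional independence, the unnormalized weight for each hypothesis is prior × ∏ likelihoods:
  suspect item 4: 0.640 × 0.30 × 0.80 × 0.43 = 0.066048
  suspect item 5: 0.182 × 0.19 × 0.58 × 0.22 = 0.0044124
  suspect item 6: 0.178 × 0.45 × 0.17 × 0.81 = 0.01103
Normalizing constant Z = 0.066048 + 0.0044124 + 0.01103 = 0.08149.
P(suspect item 4 | evidence) = 0.066048 / 0.08149 ≈ 0.811.

0.811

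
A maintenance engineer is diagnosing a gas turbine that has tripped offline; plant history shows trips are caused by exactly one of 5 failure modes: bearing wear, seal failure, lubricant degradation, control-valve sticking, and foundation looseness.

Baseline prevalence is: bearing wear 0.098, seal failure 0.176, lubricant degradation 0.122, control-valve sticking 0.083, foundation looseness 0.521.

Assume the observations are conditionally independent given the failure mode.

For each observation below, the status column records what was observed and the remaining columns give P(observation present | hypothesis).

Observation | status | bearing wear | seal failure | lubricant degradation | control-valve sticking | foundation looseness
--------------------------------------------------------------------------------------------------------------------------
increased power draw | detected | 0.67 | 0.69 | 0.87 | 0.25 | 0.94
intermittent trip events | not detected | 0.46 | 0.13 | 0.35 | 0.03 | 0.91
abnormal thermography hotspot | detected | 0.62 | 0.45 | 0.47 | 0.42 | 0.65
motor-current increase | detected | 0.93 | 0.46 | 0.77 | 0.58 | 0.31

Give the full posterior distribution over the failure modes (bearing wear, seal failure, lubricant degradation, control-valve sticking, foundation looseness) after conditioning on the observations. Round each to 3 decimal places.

0.252, 0.270, 0.308, 0.060, 0.110

For each hypothesis, the unnormalized posterior weight is prior × product of the observation likelihoods (using 1 − P(present | H) for each absent observation):
  bearing wear: 0.098 × 0.67 × (1 − 0.46) × 0.62 × 0.93 = 0.020444
  seal failure: 0.176 × 0.69 × (1 − 0.13) × 0.45 × 0.46 = 0.02187
  lubricant degradation: 0.122 × 0.87 × (1 − 0.35) × 0.47 × 0.77 = 0.024968
  control-valve sticking: 0.083 × 0.25 × (1 − 0.03) × 0.42 × 0.58 = 0.0049031
  foundation looseness: 0.521 × 0.94 × (1 − 0.91) × 0.65 × 0.31 = 0.0088814
The unnormalized weights sum to 0.081067.
P(bearing wear | evidence) = 0.020444 / 0.081067 ≈ 0.252
P(seal failure | evidence) = 0.02187 / 0.081067 ≈ 0.270
P(lubricant degradation | evidence) = 0.024968 / 0.081067 ≈ 0.308
P(control-valve sticking | evidence) = 0.0049031 / 0.081067 ≈ 0.060
P(foundation looseness | evidence) = 0.0088814 / 0.081067 ≈ 0.110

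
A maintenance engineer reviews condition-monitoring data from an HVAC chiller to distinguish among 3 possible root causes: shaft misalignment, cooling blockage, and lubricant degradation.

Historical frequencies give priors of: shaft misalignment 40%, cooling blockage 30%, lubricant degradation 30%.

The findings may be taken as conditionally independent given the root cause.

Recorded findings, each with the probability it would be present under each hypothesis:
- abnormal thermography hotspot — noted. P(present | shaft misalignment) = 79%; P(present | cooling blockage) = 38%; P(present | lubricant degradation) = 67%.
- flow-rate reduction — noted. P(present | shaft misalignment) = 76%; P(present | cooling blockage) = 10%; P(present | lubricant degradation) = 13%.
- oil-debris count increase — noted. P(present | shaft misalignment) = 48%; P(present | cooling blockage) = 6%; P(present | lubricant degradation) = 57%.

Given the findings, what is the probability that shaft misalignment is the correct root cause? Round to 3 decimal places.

For each hypothesis, the unnormalized posterior weight is prior × product of the finding likelihoods:
  shaft misalignment: 0.40 × 0.79 × 0.76 × 0.48 = 0.11528
  cooling blockage: 0.30 × 0.38 × 0.10 × 0.06 = 0.000684
  lubricant degradation: 0.30 × 0.67 × 0.13 × 0.57 = 0.014894
The unnormalized weights sum to 0.13085.
P(shaft misalignment | evidence) = 0.11528 / 0.13085 ≈ 0.881.

0.881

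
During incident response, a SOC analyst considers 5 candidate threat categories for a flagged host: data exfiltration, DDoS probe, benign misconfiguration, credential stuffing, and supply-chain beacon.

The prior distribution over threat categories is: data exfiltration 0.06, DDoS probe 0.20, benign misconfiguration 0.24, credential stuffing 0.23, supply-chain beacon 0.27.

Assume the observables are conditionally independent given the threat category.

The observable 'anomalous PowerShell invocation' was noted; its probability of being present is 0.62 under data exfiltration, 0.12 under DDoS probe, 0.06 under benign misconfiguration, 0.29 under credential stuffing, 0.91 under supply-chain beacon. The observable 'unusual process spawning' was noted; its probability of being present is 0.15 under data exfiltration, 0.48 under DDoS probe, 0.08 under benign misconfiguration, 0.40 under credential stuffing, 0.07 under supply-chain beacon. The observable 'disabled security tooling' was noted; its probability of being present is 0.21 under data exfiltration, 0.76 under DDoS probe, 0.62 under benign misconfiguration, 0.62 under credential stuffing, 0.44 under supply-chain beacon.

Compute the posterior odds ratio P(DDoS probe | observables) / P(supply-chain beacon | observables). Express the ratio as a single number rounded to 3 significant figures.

1.16

Unnormalized posterior weight (prior times the observable likelihoods) for each of the two hypotheses:
  DDoS probe: 0.20 × 0.12 × 0.48 × 0.76 = 0.0087552
  supply-chain beacon: 0.27 × 0.91 × 0.07 × 0.44 = 0.0075676
Posterior odds = 0.0087552 / 0.0075676 ≈ 1.16.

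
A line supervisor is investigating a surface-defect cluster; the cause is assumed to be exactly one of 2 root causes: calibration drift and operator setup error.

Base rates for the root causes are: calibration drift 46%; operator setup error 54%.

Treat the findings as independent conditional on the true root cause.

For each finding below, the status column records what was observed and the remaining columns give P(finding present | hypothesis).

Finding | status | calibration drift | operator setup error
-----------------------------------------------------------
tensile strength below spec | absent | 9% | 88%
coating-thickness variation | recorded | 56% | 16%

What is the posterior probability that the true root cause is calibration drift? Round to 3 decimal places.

0.958

For each hypothesis, the unnormalized posterior weight is prior × product of the finding likelihoods (using 1 − P(present | H) for each absent finding):
  calibration drift: 0.46 × (1 − 0.09) × 0.56 = 0.23442
  operator setup error: 0.54 × (1 − 0.88) × 0.16 = 0.010368
Normalizing constant Z = 0.23442 + 0.010368 = 0.24478.
P(calibration drift | evidence) = 0.23442 / 0.24478 ≈ 0.958.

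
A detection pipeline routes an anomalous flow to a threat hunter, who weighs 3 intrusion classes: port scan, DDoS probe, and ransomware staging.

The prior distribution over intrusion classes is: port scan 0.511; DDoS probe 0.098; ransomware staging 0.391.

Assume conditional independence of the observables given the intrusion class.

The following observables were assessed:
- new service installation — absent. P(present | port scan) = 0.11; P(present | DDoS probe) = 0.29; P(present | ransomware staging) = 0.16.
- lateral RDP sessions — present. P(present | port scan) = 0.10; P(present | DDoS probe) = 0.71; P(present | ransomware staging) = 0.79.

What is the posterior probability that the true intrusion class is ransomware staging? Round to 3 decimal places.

0.732

Multiply each prior by the joint likelihood of the observable pattern (using 1 − P(present | H) for each absent observable):
  port scan: 0.511 × (1 − 0.11) × 0.10 = 0.045479
  DDoS probe: 0.098 × (1 − 0.29) × 0.71 = 0.049402
  ransomware staging: 0.391 × (1 − 0.16) × 0.79 = 0.25947
Normalizing constant Z = 0.045479 + 0.049402 + 0.25947 = 0.35435.
P(ransomware staging | evidence) = 0.25947 / 0.35435 ≈ 0.732.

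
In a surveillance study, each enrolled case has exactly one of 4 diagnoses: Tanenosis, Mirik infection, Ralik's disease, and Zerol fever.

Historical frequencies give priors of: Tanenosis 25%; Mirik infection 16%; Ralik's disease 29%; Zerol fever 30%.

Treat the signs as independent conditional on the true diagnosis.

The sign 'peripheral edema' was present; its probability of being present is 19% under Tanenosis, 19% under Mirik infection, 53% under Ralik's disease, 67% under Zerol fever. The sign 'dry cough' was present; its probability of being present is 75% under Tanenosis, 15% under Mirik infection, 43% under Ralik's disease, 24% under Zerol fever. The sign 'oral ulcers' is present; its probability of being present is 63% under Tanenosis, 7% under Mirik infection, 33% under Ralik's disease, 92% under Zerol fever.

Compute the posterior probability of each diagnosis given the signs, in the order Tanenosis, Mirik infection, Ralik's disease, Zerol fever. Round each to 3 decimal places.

By Bayes' rule with conditional independence, the unnormalized weight for each hypothesis is prior × ∏ likelihoods:
  Tanenosis: 0.25 × 0.19 × 0.75 × 0.63 = 0.022444
  Mirik infection: 0.16 × 0.19 × 0.15 × 0.07 = 0.0003192
  Ralik's disease: 0.29 × 0.53 × 0.43 × 0.33 = 0.02181
  Zerol fever: 0.30 × 0.67 × 0.24 × 0.92 = 0.044381
Marginal likelihood of the evidence = 0.088954.
P(Tanenosis | evidence) = 0.022444 / 0.088954 ≈ 0.252
P(Mirik infection | evidence) = 0.0003192 / 0.088954 ≈ 0.004
P(Ralik's disease | evidence) = 0.02181 / 0.088954 ≈ 0.245
P(Zerol fever | evidence) = 0.044381 / 0.088954 ≈ 0.499

0.252, 0.004, 0.245, 0.499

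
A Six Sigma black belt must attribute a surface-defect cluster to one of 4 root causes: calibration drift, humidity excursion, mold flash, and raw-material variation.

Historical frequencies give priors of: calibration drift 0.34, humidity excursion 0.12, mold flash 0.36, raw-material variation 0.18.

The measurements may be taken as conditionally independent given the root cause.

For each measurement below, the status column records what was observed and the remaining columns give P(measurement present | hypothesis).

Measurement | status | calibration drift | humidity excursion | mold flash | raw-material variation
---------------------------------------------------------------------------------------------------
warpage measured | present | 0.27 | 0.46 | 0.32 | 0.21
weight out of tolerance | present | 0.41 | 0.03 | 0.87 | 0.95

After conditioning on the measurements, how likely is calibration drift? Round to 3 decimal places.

0.215

By Bayes' rule with conditional independence, the unnormalized weight for each hypothesis is prior × ∏ likelihoods:
  calibration drift: 0.34 × 0.27 × 0.41 = 0.037638
  humidity excursion: 0.12 × 0.46 × 0.03 = 0.001656
  mold flash: 0.36 × 0.32 × 0.87 = 0.10022
  raw-material variation: 0.18 × 0.21 × 0.95 = 0.03591
Marginal likelihood of the evidence = 0.17543.
P(calibration drift | evidence) = 0.037638 / 0.17543 ≈ 0.215.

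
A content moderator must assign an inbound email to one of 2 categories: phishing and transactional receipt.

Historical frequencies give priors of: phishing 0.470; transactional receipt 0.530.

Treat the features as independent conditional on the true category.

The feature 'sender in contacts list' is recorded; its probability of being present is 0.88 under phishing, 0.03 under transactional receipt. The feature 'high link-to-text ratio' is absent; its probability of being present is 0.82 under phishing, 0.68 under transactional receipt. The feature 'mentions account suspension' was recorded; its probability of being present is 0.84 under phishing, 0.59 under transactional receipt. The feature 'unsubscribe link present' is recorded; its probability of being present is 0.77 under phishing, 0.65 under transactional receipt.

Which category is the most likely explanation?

By Bayes' rule with conditional independence, the unnormalized weight for each hypothesis is prior × ∏ likelihoods (using 1 − P(present | H) for each absent feature):
  phishing: 0.470 × 0.88 × (1 − 0.82) × 0.84 × 0.77 = 0.048153
  transactional receipt: 0.530 × 0.03 × (1 − 0.68) × 0.59 × 0.65 = 0.0019512
The unnormalized weights sum to 0.050104.
P(phishing | evidence) ≈ 0.048153 / 0.050104 ≈ 0.961
P(transactional receipt | evidence) ≈ 0.0019512 / 0.050104 ≈ 0.039
The largest is 0.961, so phishing is most probable.

phishing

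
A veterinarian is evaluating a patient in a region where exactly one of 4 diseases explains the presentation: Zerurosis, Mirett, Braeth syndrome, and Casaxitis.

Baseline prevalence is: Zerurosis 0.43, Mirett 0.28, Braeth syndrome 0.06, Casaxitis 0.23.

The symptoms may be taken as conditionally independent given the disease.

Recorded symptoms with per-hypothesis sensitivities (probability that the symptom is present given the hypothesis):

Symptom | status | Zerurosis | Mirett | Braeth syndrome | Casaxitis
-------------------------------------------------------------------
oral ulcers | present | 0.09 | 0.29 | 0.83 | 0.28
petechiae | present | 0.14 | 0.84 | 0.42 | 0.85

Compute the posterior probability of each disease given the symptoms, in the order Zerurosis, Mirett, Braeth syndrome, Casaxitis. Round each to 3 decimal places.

For each hypothesis, the unnormalized posterior weight is prior × product of the symptom likelihoods:
  Zerurosis: 0.43 × 0.09 × 0.14 = 0.005418
  Mirett: 0.28 × 0.29 × 0.84 = 0.068208
  Braeth syndrome: 0.06 × 0.83 × 0.42 = 0.020916
  Casaxitis: 0.23 × 0.28 × 0.85 = 0.05474
Marginal likelihood of the evidence = 0.14928.
P(Zerurosis | evidence) = 0.005418 / 0.14928 ≈ 0.036
P(Mirett | evidence) = 0.068208 / 0.14928 ≈ 0.457
P(Braeth syndrome | evidence) = 0.020916 / 0.14928 ≈ 0.140
P(Casaxitis | evidence) = 0.05474 / 0.14928 ≈ 0.367

0.036, 0.457, 0.140, 0.367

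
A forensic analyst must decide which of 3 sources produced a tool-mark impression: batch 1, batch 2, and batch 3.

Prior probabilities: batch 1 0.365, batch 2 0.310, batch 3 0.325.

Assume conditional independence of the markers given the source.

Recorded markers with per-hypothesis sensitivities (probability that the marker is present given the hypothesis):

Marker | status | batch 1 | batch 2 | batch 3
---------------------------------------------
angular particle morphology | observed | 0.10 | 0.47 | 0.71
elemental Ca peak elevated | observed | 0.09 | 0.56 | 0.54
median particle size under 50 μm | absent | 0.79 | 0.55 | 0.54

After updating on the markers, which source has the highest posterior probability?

Multiply each prior by the joint likelihood of the marker pattern (using 1 − P(present | H) for each absent marker):
  batch 1: 0.365 × 0.10 × 0.09 × (1 − 0.79) = 0.00068985
  batch 2: 0.310 × 0.47 × 0.56 × (1 − 0.55) = 0.036716
  batch 3: 0.325 × 0.71 × 0.54 × (1 − 0.54) = 0.057318
Normalizing constant Z = 0.00068985 + 0.036716 + 0.057318 = 0.094725.
P(batch 1 | evidence) ≈ 0.00068985 / 0.094725 ≈ 0.007
P(batch 2 | evidence) ≈ 0.036716 / 0.094725 ≈ 0.388
P(batch 3 | evidence) ≈ 0.057318 / 0.094725 ≈ 0.605
The largest is 0.605, so batch 3 is most probable.

batch 3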